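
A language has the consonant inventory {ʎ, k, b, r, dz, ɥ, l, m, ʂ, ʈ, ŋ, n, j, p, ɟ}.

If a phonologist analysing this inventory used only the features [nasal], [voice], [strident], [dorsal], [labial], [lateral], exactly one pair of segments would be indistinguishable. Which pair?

j, ɟ

On the given features, /j/ and /ɟ/ have an identical profile: [-nasal], [+voice], [-strident], [+dorsal], [-labial], [-lateral]. No other two segments in the inventory coincide on all 6 features. (They do differ in [sonorant] and [continuant], which are not among the given features.)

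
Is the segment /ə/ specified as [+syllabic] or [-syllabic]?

[+syllabic]

/ə/ is the mid central vowel (schwa), hence [+syllabic].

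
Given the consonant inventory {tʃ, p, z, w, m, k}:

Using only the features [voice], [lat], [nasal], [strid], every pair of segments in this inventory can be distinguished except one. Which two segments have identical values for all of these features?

/p/ (voiceless bilabial stop) and /k/ (voiceless velar stop) are both [−voice], [−lateral], [−nasal], [−strident], so none of the listed features separates them. (They do differ in [labial] and [dorsal], which are not among the given features.) Every other pair in the inventory differs on at least one listed feature.

p, k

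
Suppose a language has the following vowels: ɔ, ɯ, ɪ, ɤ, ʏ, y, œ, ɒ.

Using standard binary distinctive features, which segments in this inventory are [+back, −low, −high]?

Eliminate segments failing any feature: /ɯ/ is [+high]; /ɪ, ʏ, y, œ/ are [−back]; /ɒ/ is [+low]. The remaining /ɔ, ɤ/ satisfy [+back], [−low], [−high].

ɔ, ɤ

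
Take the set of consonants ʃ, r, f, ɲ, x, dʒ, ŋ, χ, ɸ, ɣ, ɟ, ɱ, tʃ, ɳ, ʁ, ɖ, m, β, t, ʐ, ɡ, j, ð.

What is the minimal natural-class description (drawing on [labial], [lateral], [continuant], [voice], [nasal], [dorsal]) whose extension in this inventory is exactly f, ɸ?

The class [−voice], [+labial] has exactly /f, ɸ/ as its extension in this inventory. No smaller conjunction from the listed features achieves this: [+labial] alone would also admit /ɱ, m, β/; [−voice] alone would also admit /ʃ, x, χ, tʃ, …/; and checking the remaining single features turns up none with this extension.

[−voice, +labial]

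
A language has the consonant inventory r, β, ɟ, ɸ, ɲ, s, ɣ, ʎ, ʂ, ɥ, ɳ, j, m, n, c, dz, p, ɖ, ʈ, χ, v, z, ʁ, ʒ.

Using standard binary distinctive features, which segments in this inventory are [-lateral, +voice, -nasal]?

Checking each segment against [-lateral], [+voice], [-nasal]: /r/ (alveolar trill), /β/ (voiced bilabial fricative), /ɟ/ (voiced palatal stop), /ɣ/ (voiced velar fricative), /ɥ/ (labial-palatal glide), /j/ (palatal glide), among others, satisfy every feature; every other segment in the inventory fails at least one.

r, β, ɟ, ɣ, ɥ, j, dz, ɖ, v, z, ʁ, ʒ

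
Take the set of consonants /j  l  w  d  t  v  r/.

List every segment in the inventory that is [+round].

w

The [+round] segments here are /w/; the remaining /j, l, d, t, v, r/ are [−round].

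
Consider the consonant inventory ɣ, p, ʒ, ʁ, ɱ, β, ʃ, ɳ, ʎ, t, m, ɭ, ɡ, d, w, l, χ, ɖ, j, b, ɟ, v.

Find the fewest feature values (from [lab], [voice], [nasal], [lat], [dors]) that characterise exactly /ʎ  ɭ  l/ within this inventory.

/ʎ, ɭ, l/ are exactly the [+lateral] segments in the inventory, so a single feature suffices.

[+lat]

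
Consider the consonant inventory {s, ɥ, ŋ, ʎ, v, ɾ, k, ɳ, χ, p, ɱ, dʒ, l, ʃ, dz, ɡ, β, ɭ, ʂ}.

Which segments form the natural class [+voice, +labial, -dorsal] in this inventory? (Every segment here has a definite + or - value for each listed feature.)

Checking each segment against [+voice], [+labial], [-dorsal]: /v/ (voiced labiodental fricative), /ɱ/ (labiodental nasal), /β/ (voiced bilabial fricative) satisfy every feature; every other segment in the inventory fails at least one.

v, ɱ, β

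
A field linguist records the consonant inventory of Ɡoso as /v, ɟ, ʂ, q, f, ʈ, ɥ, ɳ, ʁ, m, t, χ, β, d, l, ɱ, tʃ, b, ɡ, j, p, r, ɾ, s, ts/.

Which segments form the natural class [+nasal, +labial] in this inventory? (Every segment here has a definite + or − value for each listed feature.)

m, ɱ

The [+nasal] segments are /ɳ, m, ɱ/.
Intersecting with [+labial] leaves /m, ɱ/.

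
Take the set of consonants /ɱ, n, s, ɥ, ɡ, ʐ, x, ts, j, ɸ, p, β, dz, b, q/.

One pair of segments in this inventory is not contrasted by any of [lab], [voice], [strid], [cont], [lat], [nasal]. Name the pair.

β, ɥ

Both /β/ and /ɥ/ are [+labial], [+voice], [-strident], [+continuant], [-lateral], [-nasal]. Since the list omits [sonorant], [round] and [dorsal] — which do distinguish the voiced bilabial fricative from the labial-palatal glide — this pair collapses; all other pairs remain distinct.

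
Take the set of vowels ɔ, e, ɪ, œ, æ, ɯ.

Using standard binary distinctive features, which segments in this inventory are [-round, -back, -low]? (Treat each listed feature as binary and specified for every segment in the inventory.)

e, ɪ

Eliminate segments failing any feature: /ɔ, œ/ are [+round]; /æ/ is [+low]; /ɯ/ is [+back]. The remaining /e, ɪ/ satisfy [-round], [-back], [-low].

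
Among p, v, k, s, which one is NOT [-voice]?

Every segment except /v/ is [-voice]. /v/ (voiced labiodental fricative) is [+voice], so it is the exception.

v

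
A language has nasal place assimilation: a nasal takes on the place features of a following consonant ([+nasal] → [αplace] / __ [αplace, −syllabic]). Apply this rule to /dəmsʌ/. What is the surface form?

In /dəmsʌ/, the nasal /m/ precedes /s/, which is [+coronal]. The nasal assimilates in place, becoming the [+coronal] nasal /n/. The surface form is [dənsʌ].

[dənsʌ]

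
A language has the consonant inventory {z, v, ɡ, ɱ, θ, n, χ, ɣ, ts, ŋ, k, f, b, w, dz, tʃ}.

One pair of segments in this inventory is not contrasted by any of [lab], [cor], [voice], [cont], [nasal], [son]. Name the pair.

On the given features, /tʃ/ and /ts/ have an identical profile: [−labial], [+coronal], [−voice], [−continuant], [−nasal], [−sonorant]. No other two segments in the inventory coincide on all 6 features. (They do differ in [anterior] and [distributed], which are not among the given features.)

tʃ, ts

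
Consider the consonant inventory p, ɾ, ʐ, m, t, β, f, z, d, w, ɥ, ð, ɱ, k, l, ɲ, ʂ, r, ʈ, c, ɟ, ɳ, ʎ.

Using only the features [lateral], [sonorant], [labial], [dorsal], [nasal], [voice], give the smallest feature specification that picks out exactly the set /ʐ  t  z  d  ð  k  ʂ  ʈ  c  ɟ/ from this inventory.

[−sonorant, −labial]

/ʐ, t, z, d, ð, k, ʂ, ʈ, c, ɟ/ are all [−sonorant], [−labial], and no other segment in the inventory matches both values. Dropping any one of them over-generates: [−labial] alone would also admit /ɾ, l, ɲ, r, …/; [−sonorant] alone would also admit /p, β, f/. No other single listed feature picks out exactly this set either, so fewer than two features will not do.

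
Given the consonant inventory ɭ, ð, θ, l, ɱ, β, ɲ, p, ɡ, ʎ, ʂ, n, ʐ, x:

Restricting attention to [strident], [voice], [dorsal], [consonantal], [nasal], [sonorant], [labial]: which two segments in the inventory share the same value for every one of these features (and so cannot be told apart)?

ɭ, l

Both /ɭ/ and /l/ are [-strident], [+voice], [-dorsal], [+consonantal], [-nasal], [+sonorant], [-labial]. Since the list omits [anterior] — which does distinguish the retroflex lateral approximant from the alveolar lateral approximant — this pair collapses; all other pairs remain distinct.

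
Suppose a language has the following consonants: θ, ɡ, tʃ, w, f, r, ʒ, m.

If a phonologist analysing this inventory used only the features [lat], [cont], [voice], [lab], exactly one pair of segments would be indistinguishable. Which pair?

r, ʒ

Both /r/ and /ʒ/ are [-lateral], [+continuant], [+voice], [-labial]. Since the list omits [sonorant], [strident] and [anterior] — which do distinguish the alveolar trill from the voiced postalveolar fricative — this pair collapses; all other pairs remain distinct.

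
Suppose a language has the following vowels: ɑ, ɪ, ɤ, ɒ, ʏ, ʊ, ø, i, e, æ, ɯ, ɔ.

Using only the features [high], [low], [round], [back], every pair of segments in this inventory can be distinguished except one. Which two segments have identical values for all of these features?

/ɪ/ (high front unrounded lax vowel) and /i/ (high front unrounded tense vowel) are both [+high], [-low], [-round], [-back], so none of the listed features separates them. (They do differ in [tense], which is not among the given features.) Every other pair in the inventory differs on at least one listed feature.

ɪ, i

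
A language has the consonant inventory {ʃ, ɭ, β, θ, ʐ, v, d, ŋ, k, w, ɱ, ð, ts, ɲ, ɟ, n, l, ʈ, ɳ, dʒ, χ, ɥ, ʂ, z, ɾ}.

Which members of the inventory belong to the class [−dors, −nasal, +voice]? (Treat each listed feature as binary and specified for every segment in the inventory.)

ɭ, β, ʐ, v, d, ð, l, dʒ, z, ɾ

Eliminate segments failing any feature: /ʃ, θ, ts, ʈ, ʂ/ are [−voice]; /ŋ, k, w, ɲ, ɟ, χ, ɥ/ are [+dorsal]; /ɱ, n, ɳ/ are [+nasal]. The remaining /ɭ, β, ʐ, v, d, ð, l, dʒ, z, ɾ/ satisfy [−dorsal], [−nasal], [+voice].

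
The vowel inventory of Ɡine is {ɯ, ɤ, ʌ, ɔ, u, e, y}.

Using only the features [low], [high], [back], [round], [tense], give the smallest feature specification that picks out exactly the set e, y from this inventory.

[−back]

The target set is precisely the extension of [−back] in this inventory.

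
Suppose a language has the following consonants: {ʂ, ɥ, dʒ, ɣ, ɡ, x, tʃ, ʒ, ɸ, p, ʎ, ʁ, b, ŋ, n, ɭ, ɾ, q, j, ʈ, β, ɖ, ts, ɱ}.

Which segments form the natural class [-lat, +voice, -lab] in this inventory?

Eliminate segments failing any feature: /ʂ, x, tʃ, ɸ, p, q, ʈ, ts/ are [-voice]; /ɥ, b, β, ɱ/ are [+labial]; /ʎ, ɭ/ are [+lateral]. The remaining /dʒ, ɣ, ɡ, ʒ, ʁ, ŋ, n, ɾ, j, ɖ/ satisfy [-lateral], [+voice], [-labial].

dʒ, ɣ, ɡ, ʒ, ʁ, ŋ, n, ɾ, j, ɖ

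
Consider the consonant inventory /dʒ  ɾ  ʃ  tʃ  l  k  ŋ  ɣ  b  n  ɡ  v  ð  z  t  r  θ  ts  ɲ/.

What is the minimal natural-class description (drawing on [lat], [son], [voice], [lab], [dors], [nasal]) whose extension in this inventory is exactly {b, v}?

[+lab]

/b, v/ are exactly the [+labial] segments in the inventory, so a single feature suffices.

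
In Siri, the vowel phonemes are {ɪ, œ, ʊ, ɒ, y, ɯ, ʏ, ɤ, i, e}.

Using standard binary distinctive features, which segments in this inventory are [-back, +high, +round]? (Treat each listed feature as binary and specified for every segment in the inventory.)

y, ʏ

Eliminate segments failing any feature: /ɪ, i/ are [-round]; /œ, e/ are [-high]; /ʊ, ɒ, ɯ, ɤ/ are [+back]. The remaining /y, ʏ/ satisfy [-back], [+high], [+round].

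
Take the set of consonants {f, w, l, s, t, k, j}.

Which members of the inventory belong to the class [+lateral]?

The feature [lateral] marks segments produced with airflow around the side(s) of the tongue. In this inventory /l/ has that property, so it is [+lateral]; /f, w, s, t, k, j/ are [−lateral].

l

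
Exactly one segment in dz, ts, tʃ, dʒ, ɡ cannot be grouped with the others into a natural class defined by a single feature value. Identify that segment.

ɡ

[delayed release] (equivalently [strident], [coronal], [dorsal]) groups all but one: /dʒ, dz, ts, tʃ/ share [+delayed release] while /ɡ/ (voiced velar stop) alone is [-delayed release]. Removing any other segment would not leave a single-feature class that excludes it.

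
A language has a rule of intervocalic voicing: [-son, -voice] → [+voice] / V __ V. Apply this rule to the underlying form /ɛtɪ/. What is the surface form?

The only segment in the rule's environment that also matches [-son, -voice] is /t/. Applying [+voice] turns the voiceless alveolar stop into /d/ (voiced alveolar stop), giving [ɛdɪ].

[ɛdɪ]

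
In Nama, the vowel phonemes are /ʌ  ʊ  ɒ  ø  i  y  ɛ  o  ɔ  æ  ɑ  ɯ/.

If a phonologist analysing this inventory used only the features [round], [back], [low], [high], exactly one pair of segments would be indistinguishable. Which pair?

Both /o/ and /ɔ/ are [+round], [+back], [−low], [−high]. Since the list omits [tense] — which does distinguish the mid back rounded tense vowel from the mid back rounded lax vowel — this pair collapses; all other pairs remain distinct.

o, ɔ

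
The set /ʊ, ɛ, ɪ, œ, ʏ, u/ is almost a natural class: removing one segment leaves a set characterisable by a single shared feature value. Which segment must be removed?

u

[tense] groups all but one: /ʊ, ɪ, ɛ, œ, ʏ/ share [−tense] while /u/ (high back rounded tense vowel) alone is [+tense]. Removing any other segment would not leave a single-feature class that excludes it.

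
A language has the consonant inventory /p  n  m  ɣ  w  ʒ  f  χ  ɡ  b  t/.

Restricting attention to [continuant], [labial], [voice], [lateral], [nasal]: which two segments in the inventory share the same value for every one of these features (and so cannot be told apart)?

ʒ, ɣ

On the given features, /ʒ/ and /ɣ/ have an identical profile: [+continuant], [−labial], [+voice], [−lateral], [−nasal]. No other two segments in the inventory coincide on all 5 features. (They do differ in [strident], [coronal] and [dorsal], which are not among the given features.)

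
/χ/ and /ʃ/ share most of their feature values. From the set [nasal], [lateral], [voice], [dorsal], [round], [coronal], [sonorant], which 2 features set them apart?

/χ/ (voiceless uvular fricative) and /ʃ/ (voiceless postalveolar fricative) agree on [−nasal], [−lateral], [−voice], [−round], [−sonorant]. They differ on [coronal] (/χ/ [−], /ʃ/ [+]), [dorsal] (/χ/ [+], /ʃ/ [−]).

[coronal], [dorsal]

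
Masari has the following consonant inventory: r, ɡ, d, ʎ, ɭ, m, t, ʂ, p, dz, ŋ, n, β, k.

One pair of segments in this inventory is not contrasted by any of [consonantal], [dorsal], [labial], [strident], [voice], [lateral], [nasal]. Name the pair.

r, d

Both /r/ and /d/ are [+consonantal], [−dorsal], [−labial], [−strident], [+voice], [−lateral], [−nasal]. Since the list omits [sonorant] and [continuant] — which do distinguish the alveolar trill from the voiced alveolar stop — this pair collapses; all other pairs remain distinct.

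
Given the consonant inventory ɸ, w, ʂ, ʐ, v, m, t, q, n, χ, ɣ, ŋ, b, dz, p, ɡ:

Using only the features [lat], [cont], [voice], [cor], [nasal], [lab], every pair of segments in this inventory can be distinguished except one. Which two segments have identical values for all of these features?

w, v

Both /w/ and /v/ are [-lateral], [+continuant], [+voice], [-coronal], [-nasal], [+labial]. Since the list omits [sonorant], [round] and [dorsal] — which do distinguish the labial-velar glide from the voiced labiodental fricative — this pair collapses; all other pairs remain distinct.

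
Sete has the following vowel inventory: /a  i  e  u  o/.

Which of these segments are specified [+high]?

The [+high] segments here are /i, u/; the remaining /a, e, o/ are [−high].

i, u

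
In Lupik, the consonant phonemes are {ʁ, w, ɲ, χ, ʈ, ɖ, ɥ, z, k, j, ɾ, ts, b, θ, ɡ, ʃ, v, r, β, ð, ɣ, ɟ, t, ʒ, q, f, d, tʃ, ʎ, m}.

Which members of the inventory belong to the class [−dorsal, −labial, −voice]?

Checking each segment against [−dorsal], [−labial], [−voice]: /ʈ/ (voiceless retroflex stop), /ts/ (voiceless alveolar affricate), /θ/ (voiceless dental fricative), /ʃ/ (voiceless postalveolar fricative), /t/ (voiceless alveolar stop), /tʃ/ (voiceless postalveolar affricate) satisfy every feature; every other segment in the inventory fails at least one.

ʈ, ts, θ, ʃ, t, tʃ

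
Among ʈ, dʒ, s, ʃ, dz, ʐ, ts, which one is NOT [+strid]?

/ʈ/ is the voiceless retroflex stop, which is [−strident]; the rest — /dz, s, ts, ʃ, ʐ, dʒ/ — are [+strident].

ʈ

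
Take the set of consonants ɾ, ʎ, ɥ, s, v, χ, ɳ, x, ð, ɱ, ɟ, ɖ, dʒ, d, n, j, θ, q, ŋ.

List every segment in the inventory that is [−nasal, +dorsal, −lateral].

ɥ, χ, x, ɟ, j, q

Eliminate segments failing any feature: /ɾ, s, v, ð, ɖ, dʒ, d, θ/ are [−dorsal]; /ʎ/ is [+lateral]; /ɳ, ɱ, n, ŋ/ are [+nasal]. The remaining /ɥ, χ, x, ɟ, j, q/ satisfy [−nasal], [+dorsal], [−lateral].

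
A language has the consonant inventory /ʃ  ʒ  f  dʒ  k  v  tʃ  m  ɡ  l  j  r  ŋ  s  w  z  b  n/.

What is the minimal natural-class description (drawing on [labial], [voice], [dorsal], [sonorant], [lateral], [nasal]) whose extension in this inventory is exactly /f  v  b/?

[−sonorant, +labial]

The class [−sonorant], [+labial] has exactly /f, v, b/ as its extension in this inventory. No smaller conjunction from the listed features achieves this: [+labial] alone would also admit /m, w/; [−sonorant] alone would also admit /ʃ, ʒ, dʒ, k, …/; and checking the remaining single features turns up none with this extension.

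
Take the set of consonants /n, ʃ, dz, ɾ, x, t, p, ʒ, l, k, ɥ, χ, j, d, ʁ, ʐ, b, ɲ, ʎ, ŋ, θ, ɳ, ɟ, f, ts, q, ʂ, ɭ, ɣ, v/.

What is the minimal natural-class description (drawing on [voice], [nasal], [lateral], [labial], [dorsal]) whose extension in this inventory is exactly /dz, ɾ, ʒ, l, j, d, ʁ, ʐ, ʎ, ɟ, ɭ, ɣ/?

/dz, ɾ, ʒ, l, j, d, ʁ, ʐ, ʎ, ɟ, ɭ, ɣ/ are all [+voice], [-nasal], [-labial], and no other segment in the inventory matches all three values. Dropping any one of them over-generates: [-nasal, -labial] alone would also admit /ʃ, x, t, k, …/; [+voice, -labial] alone would also admit /n, ɲ, ŋ, ɳ/; [+voice, -nasal] alone would also admit /ɥ, b, v/. No other combination of two listed features picks out exactly this set either, so fewer than three features will not do.

[+voice, -nasal, -labial]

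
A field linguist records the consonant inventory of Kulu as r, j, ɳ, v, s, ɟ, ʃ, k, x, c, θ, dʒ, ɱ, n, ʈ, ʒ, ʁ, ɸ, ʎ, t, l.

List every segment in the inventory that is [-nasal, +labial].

Eliminate segments failing any feature: /r, j, s, ɟ, ʃ, k, x, c, θ, dʒ, ʈ, ʒ, ʁ, ʎ, t, l/ are [-labial]; /ɳ, ɱ, n/ are [+nasal]. The remaining /v, ɸ/ satisfy [-nasal], [+labial].

v, ɸ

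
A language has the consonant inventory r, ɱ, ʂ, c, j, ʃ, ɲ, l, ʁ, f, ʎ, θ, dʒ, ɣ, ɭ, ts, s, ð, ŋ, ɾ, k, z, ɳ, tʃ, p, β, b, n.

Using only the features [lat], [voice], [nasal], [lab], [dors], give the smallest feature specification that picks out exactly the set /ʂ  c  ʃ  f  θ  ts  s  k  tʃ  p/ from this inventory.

[−voice]

The target set is precisely the extension of [−voice] in this inventory.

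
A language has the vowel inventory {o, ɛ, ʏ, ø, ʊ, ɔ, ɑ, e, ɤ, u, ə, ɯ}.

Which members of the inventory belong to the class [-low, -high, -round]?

Checking each segment against [-low], [-high], [-round]: /ɛ/ (mid front unrounded lax vowel), /e/ (mid front unrounded tense vowel), /ɤ/ (mid back unrounded tense vowel), /ə/ (mid central vowel (schwa)) satisfy every feature; every other segment in the inventory fails at least one.

ɛ, e, ɤ, ə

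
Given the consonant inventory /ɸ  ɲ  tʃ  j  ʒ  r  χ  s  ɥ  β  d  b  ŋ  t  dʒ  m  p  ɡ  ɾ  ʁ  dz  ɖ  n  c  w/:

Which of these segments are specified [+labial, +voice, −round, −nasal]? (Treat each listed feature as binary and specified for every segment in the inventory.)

Checking each segment against [+labial], [+voice], [−round], [−nasal]: /β/ (voiced bilabial fricative), /b/ (voiced bilabial stop) satisfy every feature; every other segment in the inventory fails at least one.

β, b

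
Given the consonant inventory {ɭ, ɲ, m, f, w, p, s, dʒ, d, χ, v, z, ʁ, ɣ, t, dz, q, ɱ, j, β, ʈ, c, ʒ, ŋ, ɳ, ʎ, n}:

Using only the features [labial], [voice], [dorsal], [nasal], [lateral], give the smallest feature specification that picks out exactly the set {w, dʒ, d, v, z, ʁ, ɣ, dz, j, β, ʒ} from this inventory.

[+voice, -nasal, -lateral]

The class [+voice], [-nasal], [-lateral] has exactly /w, dʒ, d, v, z, ʁ, ɣ, dz, j, β, ʒ/ as its extension in this inventory. No smaller conjunction from the listed features achieves this: [-nasal, -lateral] alone would also admit /f, p, s, χ, …/; [+voice, -lateral] alone would also admit /ɲ, m, ɱ, ŋ, …/; [+voice, -nasal] alone would also admit /ɭ, ʎ/; and checking the remaining two-feature bundles turns up none with this extension.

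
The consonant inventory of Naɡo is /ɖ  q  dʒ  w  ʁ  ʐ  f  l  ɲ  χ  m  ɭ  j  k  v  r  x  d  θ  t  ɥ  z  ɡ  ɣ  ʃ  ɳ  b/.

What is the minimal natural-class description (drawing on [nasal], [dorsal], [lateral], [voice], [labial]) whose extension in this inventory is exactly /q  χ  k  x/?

Every target segment is [−voice], [+dorsal]; each remaining inventory member fails at least one of these. Each conjunct is needed — [+dorsal] alone would also admit /w, ʁ, ɲ, j, …/; [−voice] alone would also admit /f, θ, t, ʃ/ — and no other single listed feature has exactly this extension, so two is the minimum.

[−voice, +dorsal]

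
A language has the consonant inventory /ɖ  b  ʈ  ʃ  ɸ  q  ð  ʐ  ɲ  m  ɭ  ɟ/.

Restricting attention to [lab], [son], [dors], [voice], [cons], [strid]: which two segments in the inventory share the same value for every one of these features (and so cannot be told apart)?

Both /ð/ and /ɖ/ are [−labial], [−sonorant], [−dorsal], [+voice], [+consonantal], [−strident]. Since the list omits [continuant], [anterior] and [distributed] — which do distinguish the voiced dental fricative from the voiced retroflex stop — this pair collapses; all other pairs remain distinct.

ð, ɖ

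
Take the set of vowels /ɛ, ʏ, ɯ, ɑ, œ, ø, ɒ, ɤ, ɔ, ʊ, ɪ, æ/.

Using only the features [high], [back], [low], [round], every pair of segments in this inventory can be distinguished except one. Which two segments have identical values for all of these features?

ø, œ

/ø/ (mid front rounded tense vowel) and /œ/ (mid front rounded lax vowel) are both [-high], [-back], [-low], [+round], so none of the listed features separates them. (They do differ in [tense], which is not among the given features.) Every other pair in the inventory differs on at least one listed feature.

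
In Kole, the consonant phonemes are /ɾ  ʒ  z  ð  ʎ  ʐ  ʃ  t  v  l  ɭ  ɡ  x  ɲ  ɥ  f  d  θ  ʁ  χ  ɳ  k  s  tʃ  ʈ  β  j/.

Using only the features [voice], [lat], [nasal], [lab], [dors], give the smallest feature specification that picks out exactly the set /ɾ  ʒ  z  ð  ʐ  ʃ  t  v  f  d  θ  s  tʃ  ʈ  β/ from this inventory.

/ɾ, ʒ, z, ð, ʐ, ʃ, t, v, f, d, θ, s, tʃ, ʈ, β/ are all [-nasal], [-lateral], [-dorsal], and no other segment in the inventory matches all three values. Dropping any one of them over-generates: [-lateral, -dorsal] alone would also admit /ɳ/; [-nasal, -dorsal] alone would also admit /l, ɭ/; [-nasal, -lateral] alone would also admit /ɡ, x, ɥ, ʁ, …/. No other combination of two listed features picks out exactly this set either, so fewer than three features will not do.

[-nasal, -lat, -dors]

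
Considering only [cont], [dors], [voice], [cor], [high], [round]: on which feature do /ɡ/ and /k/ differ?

The two segments share [−continuant], [+dorsal], [−coronal], [+high], [−round]. The only feature from the list on which they differ: /ɡ/ is [+voice] while /k/ is [−voice].

[voice]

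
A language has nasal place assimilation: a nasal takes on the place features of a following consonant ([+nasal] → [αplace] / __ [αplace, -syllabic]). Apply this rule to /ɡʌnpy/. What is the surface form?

[ɡʌmpy]

/n/ sits before the [+labial] consonant /p/, so it takes on [+labial] and surfaces as /m/. The rest of the form is unaffected: [ɡʌmpy].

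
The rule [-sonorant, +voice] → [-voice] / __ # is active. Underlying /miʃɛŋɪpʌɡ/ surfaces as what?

[miʃɛŋɪpʌk]

Only the final segment /ɡ/ is both word-final and matches the structural description. It is a voiced velar stop, so [-sonorant, +voice] holds; changing it to [-voice] with all other features held fixed yields /k/ (voiceless velar stop). No other segment meets both the structural description and the environment, so the output is [miʃɛŋɪpʌk].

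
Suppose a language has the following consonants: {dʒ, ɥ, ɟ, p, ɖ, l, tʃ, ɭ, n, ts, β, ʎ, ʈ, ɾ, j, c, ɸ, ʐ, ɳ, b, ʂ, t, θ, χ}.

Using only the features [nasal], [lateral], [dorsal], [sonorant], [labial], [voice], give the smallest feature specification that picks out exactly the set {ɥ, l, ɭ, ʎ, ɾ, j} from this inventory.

[+sonorant, -nasal]

Every target segment is [+sonorant], [-nasal]; each remaining inventory member fails at least one of these. Each conjunct is needed — [-nasal] alone would also admit /dʒ, ɟ, p, ɖ, …/; [+sonorant] alone would also admit /n, ɳ/ — and no other single listed feature has exactly this extension, so two is the minimum.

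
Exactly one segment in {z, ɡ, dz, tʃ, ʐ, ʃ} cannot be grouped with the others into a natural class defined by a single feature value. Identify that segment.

[strident] (equivalently [coronal], [dorsal]) groups all but one: /ʐ, tʃ, z, ʃ, dz/ share [+strident] while /ɡ/ (voiced velar stop) alone is [-strident]. Removing any other segment would not leave a single-feature class that excludes it.

ɡ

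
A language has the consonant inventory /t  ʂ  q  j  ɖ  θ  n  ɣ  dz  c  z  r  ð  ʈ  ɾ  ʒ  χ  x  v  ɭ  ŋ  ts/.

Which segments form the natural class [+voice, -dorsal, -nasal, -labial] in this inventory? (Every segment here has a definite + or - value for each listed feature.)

ɖ, dz, z, r, ð, ɾ, ʒ, ɭ

Checking each segment against [+voice], [-dorsal], [-nasal], [-labial]: /ɖ/ (voiced retroflex stop), /dz/ (voiced alveolar affricate), /z/ (voiced alveolar fricative), /r/ (alveolar trill), /ð/ (voiced dental fricative), /ɾ/ (alveolar tap), among others, satisfy every feature; every other segment in the inventory fails at least one.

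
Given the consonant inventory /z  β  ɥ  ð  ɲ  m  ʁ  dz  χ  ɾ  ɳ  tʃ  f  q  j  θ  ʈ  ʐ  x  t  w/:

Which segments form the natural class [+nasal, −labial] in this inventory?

Eliminate segments failing any feature: /z, β, ɥ, ð, ʁ, dz, χ, ɾ, tʃ, f, q, j, θ, ʈ, ʐ, x, t, w/ are [−nasal]; /m/ is [+labial]. The remaining /ɲ, ɳ/ satisfy [+nasal], [−labial].

ɲ, ɳ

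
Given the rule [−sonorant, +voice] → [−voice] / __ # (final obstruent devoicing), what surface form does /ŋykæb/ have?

The only segment in the rule's environment that also matches [−sonorant, +voice] is /b/. Applying [−voice] turns the voiced bilabial stop into /p/ (voiceless bilabial stop), giving [ŋykæp].

[ŋykæp]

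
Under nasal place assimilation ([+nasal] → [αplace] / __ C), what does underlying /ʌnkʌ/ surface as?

[ʌŋkʌ]

The only nasal preceding a consonant is /n/ before /k/. /k/ is [+dorsal], so /n/ → /ŋ/, giving [ʌŋkʌ].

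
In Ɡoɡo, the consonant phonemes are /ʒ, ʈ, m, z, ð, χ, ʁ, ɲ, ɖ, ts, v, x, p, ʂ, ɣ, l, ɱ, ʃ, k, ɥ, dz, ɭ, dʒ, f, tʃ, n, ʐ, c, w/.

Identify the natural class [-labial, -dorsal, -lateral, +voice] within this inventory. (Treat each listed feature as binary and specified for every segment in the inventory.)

ʒ, z, ð, ɖ, dz, dʒ, n, ʐ

Checking each segment against [-labial], [-dorsal], [-lateral], [+voice]: /ʒ/ (voiced postalveolar fricative), /z/ (voiced alveolar fricative), /ð/ (voiced dental fricative), /ɖ/ (voiced retroflex stop), /dz/ (voiced alveolar affricate), /dʒ/ (voiced postalveolar affricate), among others, satisfy every feature; every other segment in the inventory fails at least one.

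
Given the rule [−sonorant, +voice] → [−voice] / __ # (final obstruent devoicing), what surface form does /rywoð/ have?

[rywoθ]

The only segment in the rule's environment that also matches [−sonorant, +voice] is /ð/. Applying [−voice] turns the voiced dental fricative into /θ/ (voiceless dental fricative), giving [rywoθ].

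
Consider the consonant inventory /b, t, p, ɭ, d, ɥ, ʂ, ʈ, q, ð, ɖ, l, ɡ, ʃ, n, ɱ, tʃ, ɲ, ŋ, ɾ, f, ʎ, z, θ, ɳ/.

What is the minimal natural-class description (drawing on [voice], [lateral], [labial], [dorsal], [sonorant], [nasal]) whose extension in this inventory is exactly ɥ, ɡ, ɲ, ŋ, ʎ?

[+voice, +dorsal]

The class [+voice], [+dorsal] has exactly /ɥ, ɡ, ɲ, ŋ, ʎ/ as its extension in this inventory. No smaller conjunction from the listed features achieves this: [+dorsal] alone would also admit /q/; [+voice] alone would also admit /b, ɭ, d, ð, …/; and checking the remaining single features turns up none with this extension.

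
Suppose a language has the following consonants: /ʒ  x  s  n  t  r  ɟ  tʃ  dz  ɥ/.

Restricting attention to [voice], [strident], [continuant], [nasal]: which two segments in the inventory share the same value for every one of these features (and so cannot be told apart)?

/r/ (alveolar trill) and /ɥ/ (labial-palatal glide) are both [+voice], [-strident], [+continuant], [-nasal], so none of the listed features separates them. (They do differ in [labial], [round] and [dorsal], which are not among the given features.) Every other pair in the inventory differs on at least one listed feature.

r, ɥ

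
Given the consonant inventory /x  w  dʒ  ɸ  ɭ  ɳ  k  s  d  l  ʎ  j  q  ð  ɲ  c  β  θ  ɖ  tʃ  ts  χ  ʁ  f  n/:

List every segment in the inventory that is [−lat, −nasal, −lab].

The [−lateral] segments are /x, w, dʒ, ɸ, ɳ, k, s, d, j, q, ð, ɲ, c, β, θ, ɖ, tʃ, ts, χ, ʁ, f, n/.
Within that set, [−nasal] gives /x, w, dʒ, ɸ, k, s, d, j, q, ð, c, β, θ, ɖ, tʃ, ts, χ, ʁ, f/.
Of those, [−labial] leaves /x, dʒ, k, s, d, j, q, ð, c, θ, ɖ, tʃ, ts, χ, ʁ/.

x, dʒ, k, s, d, j, q, ð, c, θ, ɖ, tʃ, ts, χ, ʁ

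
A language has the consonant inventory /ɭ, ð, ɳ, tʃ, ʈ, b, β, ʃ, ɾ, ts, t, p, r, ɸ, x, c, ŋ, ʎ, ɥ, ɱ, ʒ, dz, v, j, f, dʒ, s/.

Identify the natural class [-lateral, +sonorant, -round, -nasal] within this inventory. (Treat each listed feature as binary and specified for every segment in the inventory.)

ɾ, r, j

Checking each segment against [-lateral], [+sonorant], [-round], [-nasal]: /ɾ/ (alveolar tap), /r/ (alveolar trill), /j/ (palatal glide) satisfy every feature; every other segment in the inventory fails at least one.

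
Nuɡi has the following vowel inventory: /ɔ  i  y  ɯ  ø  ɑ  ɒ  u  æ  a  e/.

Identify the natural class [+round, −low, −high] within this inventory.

Eliminate segments failing any feature: /i, ɯ, ɑ, æ, a, e/ are [−round]; /y, u/ are [+high]; /ɒ/ is [+low]. The remaining /ɔ, ø/ satisfy [+round], [−low], [−high].

ɔ, ø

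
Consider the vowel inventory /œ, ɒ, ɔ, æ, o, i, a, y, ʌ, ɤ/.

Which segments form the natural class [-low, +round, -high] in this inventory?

The [-low] segments are /œ, ɔ, o, i, y, ʌ, ɤ/.
Within that set, [+round] gives /œ, ɔ, o, y/.
Among these, [-high] leaves /œ, ɔ, o/.

œ, ɔ, o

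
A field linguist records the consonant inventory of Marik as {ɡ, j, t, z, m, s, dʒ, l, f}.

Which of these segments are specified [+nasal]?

m

The [+nasal] segments here are /m/; the remaining /ɡ, j, t, z, s, dʒ, l, f/ are [-nasal].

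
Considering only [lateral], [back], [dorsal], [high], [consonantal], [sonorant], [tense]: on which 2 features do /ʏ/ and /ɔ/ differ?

[high], [back]

The two segments share [-lateral], [+dorsal], [-consonantal], [+sonorant], [-tense]. The only features from the list on which they differ: /ʏ/ is [+high] while /ɔ/ is [-high]; /ʏ/ is [-back] while /ɔ/ is [+back].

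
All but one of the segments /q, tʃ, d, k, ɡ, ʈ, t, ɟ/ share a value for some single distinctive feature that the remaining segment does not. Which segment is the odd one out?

The remaining segments after removing /tʃ/ share [-delayed release]; /tʃ/ (voiceless postalveolar affricate) is [+delayed release]. For every other candidate removal, the leftover set fails to share any single feature value that the removed segment lacks.

tʃ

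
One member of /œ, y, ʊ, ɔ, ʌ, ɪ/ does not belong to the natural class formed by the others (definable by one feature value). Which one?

/ɔ, ʊ, ɪ, œ, ʌ/ are all [−tense], but /y/ (high front rounded tense vowel) is [+tense]. No other single segment can be removed to leave a set sharing one feature value that the removed segment lacks, so /y/ is the odd one out.

y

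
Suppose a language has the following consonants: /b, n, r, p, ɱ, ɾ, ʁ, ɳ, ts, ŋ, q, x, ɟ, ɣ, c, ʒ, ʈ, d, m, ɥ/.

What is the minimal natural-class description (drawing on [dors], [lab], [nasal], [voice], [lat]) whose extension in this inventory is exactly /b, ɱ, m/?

Every target segment is [+voice], [+labial], [−dorsal]; each remaining inventory member fails at least one of these. Each conjunct is needed — [+labial, −dorsal] alone would also admit /p/; [+voice, −dorsal] alone would also admit /n, r, ɾ, ɳ, …/; [+voice, +labial] alone would also admit /ɥ/ — and no other combination of two listed features has exactly this extension, so three is the minimum.

[+voice, +lab, −dors]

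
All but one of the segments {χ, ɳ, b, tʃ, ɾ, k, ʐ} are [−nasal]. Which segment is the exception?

/ɳ/ is the retroflex nasal, which is [+nasal]; the rest — /tʃ, ɾ, ʐ, k, b, χ/ — are [−nasal].

ɳ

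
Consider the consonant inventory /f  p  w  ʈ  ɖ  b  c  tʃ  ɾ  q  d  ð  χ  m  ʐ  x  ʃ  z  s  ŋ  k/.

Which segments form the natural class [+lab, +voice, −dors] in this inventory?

b, m

Checking each segment against [+labial], [+voice], [−dorsal]: /b/ (voiced bilabial stop), /m/ (bilabial nasal) satisfy every feature; every other segment in the inventory fails at least one.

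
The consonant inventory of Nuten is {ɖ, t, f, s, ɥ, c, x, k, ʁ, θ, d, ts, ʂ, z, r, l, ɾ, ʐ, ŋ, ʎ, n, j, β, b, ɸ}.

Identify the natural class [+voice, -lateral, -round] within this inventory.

Checking each segment against [+voice], [-lateral], [-round]: /ɖ/ (voiced retroflex stop), /ʁ/ (voiced uvular fricative), /d/ (voiced alveolar stop), /z/ (voiced alveolar fricative), /r/ (alveolar trill), /ɾ/ (alveolar tap), among others, satisfy every feature; every other segment in the inventory fails at least one.

ɖ, ʁ, d, z, r, ɾ, ʐ, ŋ, n, j, β, b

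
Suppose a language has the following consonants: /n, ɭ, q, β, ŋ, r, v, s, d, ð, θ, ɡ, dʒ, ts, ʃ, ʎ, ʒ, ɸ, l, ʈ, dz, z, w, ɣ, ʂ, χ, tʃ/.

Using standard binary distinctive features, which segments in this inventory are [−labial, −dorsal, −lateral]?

n, r, s, d, ð, θ, dʒ, ts, ʃ, ʒ, ʈ, dz, z, ʂ, tʃ

The [−labial] segments are /n, ɭ, q, ŋ, r, s, d, ð, θ, ɡ, dʒ, ts, ʃ, ʎ, ʒ, l, ʈ, dz, z, ɣ, ʂ, χ, tʃ/.
Of those, [−dorsal] gives /n, ɭ, r, s, d, ð, θ, dʒ, ts, ʃ, ʒ, l, ʈ, dz, z, ʂ, tʃ/.
Intersecting with [−lateral] leaves /n, r, s, d, ð, θ, dʒ, ts, ʃ, ʒ, ʈ, dz, z, ʂ, tʃ/.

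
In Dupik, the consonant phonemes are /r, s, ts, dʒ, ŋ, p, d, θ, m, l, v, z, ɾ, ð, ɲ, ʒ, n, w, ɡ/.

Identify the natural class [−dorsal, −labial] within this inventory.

The [−dorsal] segments are /r, s, ts, dʒ, p, d, θ, m, l, v, z, ɾ, ð, ʒ, n/.
Intersecting with [−labial] leaves /r, s, ts, dʒ, d, θ, l, z, ɾ, ð, ʒ, n/.

r, s, ts, dʒ, d, θ, l, z, ɾ, ð, ʒ, n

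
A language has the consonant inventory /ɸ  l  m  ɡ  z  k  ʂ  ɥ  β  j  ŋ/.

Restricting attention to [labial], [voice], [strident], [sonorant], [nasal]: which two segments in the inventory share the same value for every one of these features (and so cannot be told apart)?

j, l

Both /j/ and /l/ are [-labial], [+voice], [-strident], [+sonorant], [-nasal]. Since the list omits [lateral] and [dorsal] — which do distinguish the palatal glide from the alveolar lateral approximant — this pair collapses; all other pairs remain distinct.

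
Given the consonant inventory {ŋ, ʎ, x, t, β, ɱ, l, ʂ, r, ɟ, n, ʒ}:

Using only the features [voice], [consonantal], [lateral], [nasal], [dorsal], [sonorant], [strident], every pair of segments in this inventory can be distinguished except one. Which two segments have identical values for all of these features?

On the given features, /ɱ/ and /n/ have an identical profile: [+voice], [+consonantal], [-lateral], [+nasal], [-dorsal], [+sonorant], [-strident]. No other two segments in the inventory coincide on all 7 features. (They do differ in [labial] and [coronal], which are not among the given features.)

ɱ, n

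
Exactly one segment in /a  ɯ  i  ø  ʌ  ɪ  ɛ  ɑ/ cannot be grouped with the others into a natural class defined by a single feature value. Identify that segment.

ø

/ʌ, ɛ, ɑ, ɪ, i, a, ɯ/ are all [−round], but /ø/ (mid front rounded tense vowel) is [+round]. No other single segment can be removed to leave a set sharing one feature value that the removed segment lacks, so /ø/ is the odd one out.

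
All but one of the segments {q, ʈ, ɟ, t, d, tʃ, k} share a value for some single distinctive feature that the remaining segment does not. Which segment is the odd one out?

The remaining segments after removing /tʃ/ share [−delayed release]; /tʃ/ (voiceless postalveolar affricate) is [+delayed release]. For every other candidate removal, the leftover set fails to share any single feature value that the removed segment lacks.

tʃ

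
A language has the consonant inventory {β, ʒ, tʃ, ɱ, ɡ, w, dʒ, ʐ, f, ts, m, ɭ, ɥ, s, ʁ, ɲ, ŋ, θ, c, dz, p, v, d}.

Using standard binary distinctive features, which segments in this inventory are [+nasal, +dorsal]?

First, the [+nasal] segments are /ɱ, m, ɲ, ŋ/.
Intersecting with [+dorsal] leaves /ɲ, ŋ/.

ɲ, ŋ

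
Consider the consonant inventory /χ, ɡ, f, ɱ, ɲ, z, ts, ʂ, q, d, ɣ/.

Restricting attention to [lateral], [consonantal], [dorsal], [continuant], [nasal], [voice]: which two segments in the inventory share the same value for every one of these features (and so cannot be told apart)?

Both /ʂ/ and /f/ are [-lateral], [+consonantal], [-dorsal], [+continuant], [-nasal], [-voice]. Since the list omits [labial] and [coronal] — which do distinguish the voiceless retroflex fricative from the voiceless labiodental fricative — this pair collapses; all other pairs remain distinct.

ʂ, f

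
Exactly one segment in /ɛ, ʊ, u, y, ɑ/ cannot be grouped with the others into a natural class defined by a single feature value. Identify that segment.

/ʊ, ɛ, y, u/ are all [−low], but /ɑ/ (low back unrounded vowel) is [+low]. No other single segment can be removed to leave a set sharing one feature value that the removed segment lacks, so /ɑ/ is the odd one out.

ɑ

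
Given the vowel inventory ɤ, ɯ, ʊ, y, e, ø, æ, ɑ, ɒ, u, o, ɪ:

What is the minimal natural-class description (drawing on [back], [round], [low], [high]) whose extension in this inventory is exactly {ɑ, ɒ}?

[+low, +back]

Every target segment is [+low], [+back]; each remaining inventory member fails at least one of these. Each conjunct is needed — [+back] alone would also admit /ɤ, ɯ, ʊ, u, …/; [+low] alone would also admit /æ/ — and no other single listed feature has exactly this extension, so two is the minimum.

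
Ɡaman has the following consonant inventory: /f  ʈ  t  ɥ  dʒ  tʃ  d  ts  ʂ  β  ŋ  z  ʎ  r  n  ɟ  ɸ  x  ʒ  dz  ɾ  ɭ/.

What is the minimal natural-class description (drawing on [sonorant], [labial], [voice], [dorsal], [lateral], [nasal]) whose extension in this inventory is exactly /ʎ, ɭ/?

[+lateral]

Every target segment is [+lateral] and no other inventory member is, so one feature is enough.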